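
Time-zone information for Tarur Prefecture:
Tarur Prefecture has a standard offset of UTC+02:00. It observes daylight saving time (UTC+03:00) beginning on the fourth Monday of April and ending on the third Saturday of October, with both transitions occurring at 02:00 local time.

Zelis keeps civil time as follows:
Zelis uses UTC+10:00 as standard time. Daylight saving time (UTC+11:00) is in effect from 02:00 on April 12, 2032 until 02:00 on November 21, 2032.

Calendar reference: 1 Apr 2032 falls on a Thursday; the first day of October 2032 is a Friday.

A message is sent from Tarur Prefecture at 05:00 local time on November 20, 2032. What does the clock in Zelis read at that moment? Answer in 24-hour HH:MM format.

14:00

1 April 2032 is a Thursday, so the first Monday is April 5 and the fourth is April 26.
1 October 2032 is a Friday, so the first Saturday is October 2 and the third is October 16.
November 20, 2032 does not fall between 26 April and 16 October, so daylight saving is not in effect and Tarur Prefecture is at UTC+02:00.
05:00 Tarur Prefecture − 2h = 03:00 UTC.
At the standard offset (UTC+10:00), 03:00 UTC + 10h = 13:00 Zelis standard time.
The standard-time date in Zelis, November 20, 2032, lies within the daylight-saving period (12 April – 21 November), so Zelis is on daylight time, UTC+11:00.
03:00 UTC + 11h = 14:00 Zelis.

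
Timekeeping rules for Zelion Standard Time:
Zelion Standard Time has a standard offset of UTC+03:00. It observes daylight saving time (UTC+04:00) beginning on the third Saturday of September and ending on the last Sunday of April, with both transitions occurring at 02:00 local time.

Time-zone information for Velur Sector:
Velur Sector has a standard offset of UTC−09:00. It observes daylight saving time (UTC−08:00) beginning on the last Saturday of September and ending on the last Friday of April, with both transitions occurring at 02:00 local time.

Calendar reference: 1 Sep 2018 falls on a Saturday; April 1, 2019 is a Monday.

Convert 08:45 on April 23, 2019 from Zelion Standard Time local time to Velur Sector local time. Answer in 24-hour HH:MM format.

1 September 2018 is a Saturday, so the first Saturday is September 1 and the third is September 15.
1 April 2019 is a Monday, so Sundays fall on 7, 14, 21, 28; the last is April 28.
April 23, 2019 lies within the daylight-saving period (15 September 2018 – 28 April 2019), so Zelion Standard Time is on daylight time, UTC+04:00.
08:45 Zelion Standard Time − 4h = 04:45 UTC.
1 September 2018 is a Saturday, so Saturdays fall on 1, 8, 15, 22, 29; the last is September 29.
1 April 2019 is a Monday, so Fridays fall on 5, 12, 19, 26; the last is April 26.
At the standard offset (UTC−09:00), 04:45 UTC − 9h = 19:45 Velur Sector standard time (rolling into the previous day, 22 April 2019).
Daylight saving runs 29 September 2018 – 26 April 2019; the standard-time date in Velur Sector, April 22, 2019, is inside that window, so Velur Sector is at UTC−08:00.
04:45 UTC − 8h = 20:45 Velur Sector (rolling into the previous day, 22 April 2019).

20:45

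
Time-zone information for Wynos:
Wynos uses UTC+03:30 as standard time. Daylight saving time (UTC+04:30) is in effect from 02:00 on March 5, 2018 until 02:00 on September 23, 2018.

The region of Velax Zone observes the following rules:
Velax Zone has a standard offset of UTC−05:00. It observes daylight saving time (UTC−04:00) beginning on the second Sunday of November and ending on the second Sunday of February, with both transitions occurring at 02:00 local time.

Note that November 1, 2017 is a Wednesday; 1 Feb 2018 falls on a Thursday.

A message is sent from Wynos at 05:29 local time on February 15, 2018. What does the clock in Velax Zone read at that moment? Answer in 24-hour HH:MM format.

20:59

February 15, 2018 is outside the daylight-saving period (5 March – 23 September), so Wynos is on standard time, UTC+03:30.
05:29 Wynos − 3h30m = 01:59 UTC.
1 November 2017 is a Wednesday, so the first Sunday is November 5 and the second is November 12.
1 February 2018 is a Thursday, so the first Sunday is February 4 and the second is February 11.
At the standard offset (UTC−05:00), 01:59 UTC − 5h = 20:59 Velax Zone standard time (rolling into the previous day, 14 February 2018).
Daylight saving runs 12 November 2017 – 11 February 2018; the standard-time date in Velax Zone, February 14, 2018, is outside that window, so Velax Zone is on standard time at UTC−05:00.
01:59 UTC − 5h = 20:59 Velax Zone (rolling into the previous day, 14 February 2018).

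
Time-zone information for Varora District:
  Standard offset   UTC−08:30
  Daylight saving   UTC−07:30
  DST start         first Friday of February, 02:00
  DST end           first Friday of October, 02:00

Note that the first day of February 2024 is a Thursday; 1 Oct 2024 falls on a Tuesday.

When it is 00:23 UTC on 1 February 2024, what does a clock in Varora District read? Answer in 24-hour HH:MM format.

1 February 2024 is a Thursday, so the first Friday is February 2.
1 October 2024 is a Tuesday, so the first Friday is October 4.
At the standard offset (UTC−08:30), 00:23 UTC − 8h30m = 15:53 Varora District standard time (rolling into the previous day, 31 January 2024).
The standard-time date in Varora District, 31 January 2024, is outside the daylight-saving period (2 February – 4 October), so Varora District is on standard time, UTC−08:30.
00:23 UTC − 8h30m = 15:53 local (rolling into the previous day, 31 January 2024).

15:53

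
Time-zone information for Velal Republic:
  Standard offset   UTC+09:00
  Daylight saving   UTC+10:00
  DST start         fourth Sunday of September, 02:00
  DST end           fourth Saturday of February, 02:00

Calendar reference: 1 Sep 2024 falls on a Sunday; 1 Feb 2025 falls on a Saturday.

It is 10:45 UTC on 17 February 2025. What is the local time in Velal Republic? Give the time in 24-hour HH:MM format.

20:45

1 September 2024 is a Sunday, so the first Sunday is September 1 and the fourth is September 22.
1 February 2025 is a Saturday, so the first Saturday is February 1 and the fourth is February 22.
At the standard offset (UTC+09:00), 10:45 UTC + 9h = 19:45 Velal Republic standard time.
Daylight saving runs 22 September 2024 – 22 February 2025; the standard-time date in Velal Republic, 17 February 2025, is inside that window, so Velal Republic is at UTC+10:00.
10:45 UTC + 10h = 20:45 local.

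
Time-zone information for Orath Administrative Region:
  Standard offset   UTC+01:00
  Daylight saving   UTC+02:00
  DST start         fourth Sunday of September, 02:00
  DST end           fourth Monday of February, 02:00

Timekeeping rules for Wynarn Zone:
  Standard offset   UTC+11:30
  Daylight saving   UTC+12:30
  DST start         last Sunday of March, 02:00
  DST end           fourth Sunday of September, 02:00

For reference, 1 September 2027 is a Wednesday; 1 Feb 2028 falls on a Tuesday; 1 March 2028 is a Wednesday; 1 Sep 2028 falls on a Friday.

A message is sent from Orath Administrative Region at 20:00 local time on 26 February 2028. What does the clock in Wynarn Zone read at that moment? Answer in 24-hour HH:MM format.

1 September 2027 is a Wednesday, so the first Sunday is September 5 and the fourth is September 26.
1 February 2028 is a Tuesday, so the first Monday is February 7 and the fourth is February 28.
26 February 2028 lies within the daylight-saving period (26 September 2027 – 28 February 2028), so Orath Administrative Region is on daylight time, UTC+02:00.
20:00 Orath Administrative Region − 2h = 18:00 UTC.
1 March 2028 is a Wednesday, so Sundays fall on 5, 12, 19, 26; the last is March 26.
1 September 2028 is a Friday, so the first Sunday is September 3 and the fourth is September 24.
At the standard offset (UTC+11:30), 18:00 UTC + 11h30m = 05:30 Wynarn Zone standard time (rolling into the next day, 27 February 2028).
The standard-time date in Wynarn Zone, 27 February 2028, does not fall between 26 March and 24 September, so daylight saving is not in effect and Wynarn Zone is at UTC+11:30.
18:00 UTC + 11h30m = 05:30 Wynarn Zone (rolling into the next day, 27 February 2028).

05:30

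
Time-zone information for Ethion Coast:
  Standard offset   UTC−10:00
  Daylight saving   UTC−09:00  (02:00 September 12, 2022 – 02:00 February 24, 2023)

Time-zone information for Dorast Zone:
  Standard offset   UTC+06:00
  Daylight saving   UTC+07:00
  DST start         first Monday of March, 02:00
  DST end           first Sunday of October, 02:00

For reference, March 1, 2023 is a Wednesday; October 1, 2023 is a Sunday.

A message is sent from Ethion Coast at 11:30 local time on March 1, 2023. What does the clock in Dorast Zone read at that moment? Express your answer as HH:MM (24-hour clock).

March 1, 2023 does not fall between 12 September 2022 and 24 February 2023, so daylight saving is not in effect and Ethion Coast is at UTC−10:00.
11:30 Ethion Coast + 10h = 21:30 UTC.
1 March 2023 is a Wednesday, so the first Monday is March 6.
1 October 2023 is a Sunday, so the first Sunday is October 1.
At the standard offset (UTC+06:00), 21:30 UTC + 6h = 03:30 Dorast Zone standard time (rolling into the next day, 2 March 2023).
The standard-time date in Dorast Zone, March 2, 2023, does not fall between 6 March and 1 October, so daylight saving is not in effect and Dorast Zone is at UTC+06:00.
21:30 UTC + 6h = 03:30 Dorast Zone (rolling into the next day, 2 March 2023).

03:30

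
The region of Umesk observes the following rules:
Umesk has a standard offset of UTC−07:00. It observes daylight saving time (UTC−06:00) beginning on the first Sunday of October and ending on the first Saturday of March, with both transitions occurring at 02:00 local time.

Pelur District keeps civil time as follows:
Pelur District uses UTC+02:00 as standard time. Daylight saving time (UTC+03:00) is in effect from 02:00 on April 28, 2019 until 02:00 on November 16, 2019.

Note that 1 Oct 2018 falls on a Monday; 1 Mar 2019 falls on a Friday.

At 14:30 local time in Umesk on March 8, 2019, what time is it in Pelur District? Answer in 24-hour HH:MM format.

23:30

1 October 2018 is a Monday, so the first Sunday is October 7.
1 March 2019 is a Friday, so the first Saturday is March 2.
March 8, 2019 is outside the daylight-saving period (7 October 2018 – 2 March 2019), so Umesk is on standard time, UTC−07:00.
14:30 Umesk + 7h = 21:30 UTC.
At the standard offset (UTC+02:00), 21:30 UTC + 2h = 23:30 Pelur District standard time.
The standard-time date in Pelur District, March 8, 2019, does not fall between 28 April and 16 November, so daylight saving is not in effect and Pelur District is at UTC+02:00.
21:30 UTC + 2h = 23:30 Pelur District.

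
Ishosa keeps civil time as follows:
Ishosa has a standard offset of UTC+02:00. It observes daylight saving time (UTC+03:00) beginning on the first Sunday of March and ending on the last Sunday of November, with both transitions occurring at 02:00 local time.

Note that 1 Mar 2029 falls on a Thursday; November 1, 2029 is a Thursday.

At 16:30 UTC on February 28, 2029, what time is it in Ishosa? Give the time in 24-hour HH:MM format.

18:30

1 March 2029 is a Thursday, so the first Sunday is March 4.
1 November 2029 is a Thursday, so Sundays fall on 4, 11, 18, 25; the last is November 25.
At the standard offset (UTC+02:00), 16:30 UTC + 2h = 18:30 Ishosa standard time.
The standard-time date in Ishosa, February 28, 2029, does not fall between 4 March and 25 November, so daylight saving is not in effect and Ishosa is at UTC+02:00.
16:30 UTC + 2h = 18:30 local.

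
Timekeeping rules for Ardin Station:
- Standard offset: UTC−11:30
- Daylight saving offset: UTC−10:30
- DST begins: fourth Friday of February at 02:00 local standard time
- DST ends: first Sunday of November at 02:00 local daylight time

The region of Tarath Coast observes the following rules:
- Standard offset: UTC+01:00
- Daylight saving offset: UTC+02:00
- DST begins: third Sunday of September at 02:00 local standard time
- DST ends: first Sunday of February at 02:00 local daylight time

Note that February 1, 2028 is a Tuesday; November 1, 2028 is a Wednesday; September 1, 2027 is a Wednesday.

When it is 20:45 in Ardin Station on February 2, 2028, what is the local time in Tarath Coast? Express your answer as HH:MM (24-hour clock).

10:15

1 February 2028 is a Tuesday, so the first Friday is February 4 and the fourth is February 25.
1 November 2028 is a Wednesday, so the first Sunday is November 5.
Daylight saving runs 25 February – 5 November; February 2, 2028 is outside that window, so Ardin Station is on standard time at UTC−11:30.
20:45 Ardin Station + 11h30m = 08:15 UTC (rolling into the next day, 3 February 2028).
1 September 2027 is a Wednesday, so the first Sunday is September 5 and the third is September 19.
1 February 2028 is a Tuesday, so the first Sunday is February 6.
At the standard offset (UTC+01:00), 08:15 UTC + 1h = 09:15 Tarath Coast standard time.
The standard-time date in Tarath Coast, February 3, 2028, falls between 19 September 2027 and 6 February 2028, so daylight saving is in effect and Tarath Coast is at UTC+02:00.
08:15 UTC + 2h = 10:15 Tarath Coast.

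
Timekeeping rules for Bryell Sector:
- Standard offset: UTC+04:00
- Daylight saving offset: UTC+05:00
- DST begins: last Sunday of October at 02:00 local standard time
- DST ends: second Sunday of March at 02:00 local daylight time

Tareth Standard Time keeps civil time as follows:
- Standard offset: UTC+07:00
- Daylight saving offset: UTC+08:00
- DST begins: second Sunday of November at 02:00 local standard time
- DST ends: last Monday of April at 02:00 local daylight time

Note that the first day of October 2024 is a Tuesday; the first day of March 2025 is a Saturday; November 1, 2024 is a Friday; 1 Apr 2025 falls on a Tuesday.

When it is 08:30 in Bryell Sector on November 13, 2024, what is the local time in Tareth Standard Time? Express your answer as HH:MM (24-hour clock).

11:30

1 October 2024 is a Tuesday, so Sundays fall on 6, 13, 20, 27; the last is October 27.
1 March 2025 is a Saturday, so the first Sunday is March 2 and the second is March 9.
November 13, 2024 falls between 27 October 2024 and 9 March 2025, so daylight saving is in effect and Bryell Sector is at UTC+05:00.
08:30 Bryell Sector − 5h = 03:30 UTC.
1 November 2024 is a Friday, so the first Sunday is November 3 and the second is November 10.
1 April 2025 is a Tuesday, so Mondays fall on 7, 14, 21, 28; the last is April 28.
At the standard offset (UTC+07:00), 03:30 UTC + 7h = 10:30 Tareth Standard Time standard time.
Daylight saving runs 10 November 2024 – 28 April 2025; the standard-time date in Tareth Standard Time, November 13, 2024, is inside that window, so Tareth Standard Time is at UTC+08:00.
03:30 UTC + 8h = 11:30 Tareth Standard Time.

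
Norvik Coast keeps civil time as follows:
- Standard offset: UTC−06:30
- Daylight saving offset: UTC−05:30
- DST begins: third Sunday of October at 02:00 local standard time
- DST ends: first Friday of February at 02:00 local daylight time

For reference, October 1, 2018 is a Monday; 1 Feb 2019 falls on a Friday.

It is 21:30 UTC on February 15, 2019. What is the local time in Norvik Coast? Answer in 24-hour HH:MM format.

15:00

1 October 2018 is a Monday, so the first Sunday is October 7 and the third is October 21.
1 February 2019 is a Friday, so the first Friday is February 1.
At the standard offset (UTC−06:30), 21:30 UTC − 6h30m = 15:00 Norvik Coast standard time.
The standard-time date in Norvik Coast, February 15, 2019, does not fall between 21 October 2018 and 1 February 2019, so daylight saving is not in effect and Norvik Coast is at UTC−06:30.
21:30 UTC − 6h30m = 15:00 local.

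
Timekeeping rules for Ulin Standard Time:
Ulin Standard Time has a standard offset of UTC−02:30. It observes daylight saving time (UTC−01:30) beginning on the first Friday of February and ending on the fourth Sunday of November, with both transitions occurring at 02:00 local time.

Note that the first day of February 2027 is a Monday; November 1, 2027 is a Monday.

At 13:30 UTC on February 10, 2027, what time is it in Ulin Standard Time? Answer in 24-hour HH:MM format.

1 February 2027 is a Monday, so the first Friday is February 5.
1 November 2027 is a Monday, so the first Sunday is November 7 and the fourth is November 28.
At the standard offset (UTC−02:30), 13:30 UTC − 2h30m = 11:00 Ulin Standard Time standard time.
The standard-time date in Ulin Standard Time, February 10, 2027, falls between 5 February and 28 November, so daylight saving is in effect and Ulin Standard Time is at UTC−01:30.
13:30 UTC − 1h30m = 12:00 local.

12:00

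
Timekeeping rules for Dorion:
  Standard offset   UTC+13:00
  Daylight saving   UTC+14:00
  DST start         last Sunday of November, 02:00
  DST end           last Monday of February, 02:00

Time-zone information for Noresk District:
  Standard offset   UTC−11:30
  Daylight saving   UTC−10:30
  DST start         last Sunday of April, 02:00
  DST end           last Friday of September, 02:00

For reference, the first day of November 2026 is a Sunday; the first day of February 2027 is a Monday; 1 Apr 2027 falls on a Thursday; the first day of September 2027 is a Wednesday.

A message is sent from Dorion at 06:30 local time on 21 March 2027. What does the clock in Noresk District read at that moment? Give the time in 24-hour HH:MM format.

06:00

1 November 2026 is a Sunday, so Sundays fall on 1, 8, 15, 22, 29; the last is November 29.
1 February 2027 is a Monday, so Mondays fall on 1, 8, 15, 22; the last is February 22.
21 March 2027 does not fall between 29 November 2026 and 22 February 2027, so daylight saving is not in effect and Dorion is at UTC+13:00.
06:30 Dorion − 13h = 17:30 UTC (rolling into the previous day, 20 March 2027).
1 April 2027 is a Thursday, so Sundays fall on 4, 11, 18, 25; the last is April 25.
1 September 2027 is a Wednesday, so Fridays fall on 3, 10, 17, 24; the last is September 24.
At the standard offset (UTC−11:30), 17:30 UTC − 11h30m = 06:00 Noresk District standard time.
The standard-time date in Noresk District, 20 March 2027, is outside the daylight-saving period (25 April – 24 September), so Noresk District is on standard time, UTC−11:30.
17:30 UTC − 11h30m = 06:00 Noresk District.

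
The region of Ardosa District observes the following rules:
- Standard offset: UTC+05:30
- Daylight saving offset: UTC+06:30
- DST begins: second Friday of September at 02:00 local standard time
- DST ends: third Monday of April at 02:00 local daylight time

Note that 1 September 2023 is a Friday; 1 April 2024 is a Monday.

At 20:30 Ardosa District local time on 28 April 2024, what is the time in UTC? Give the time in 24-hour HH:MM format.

1 September 2023 is a Friday, so the first Friday is September 1 and the second is September 8.
1 April 2024 is a Monday, so the first Monday is April 1 and the third is April 15.
28 April 2024 does not fall between 8 September 2023 and 15 April 2024, so daylight saving is not in effect and Ardosa District is at UTC+05:30.
20:30 local − 5h30m = 15:00 UTC.

15:00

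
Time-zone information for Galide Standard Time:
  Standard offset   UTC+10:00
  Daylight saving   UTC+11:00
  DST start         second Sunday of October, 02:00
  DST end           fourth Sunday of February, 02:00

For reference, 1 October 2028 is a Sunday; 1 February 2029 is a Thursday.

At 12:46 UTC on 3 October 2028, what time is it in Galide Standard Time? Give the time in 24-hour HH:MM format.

1 October 2028 is a Sunday, so the first Sunday is October 1 and the second is October 8.
1 February 2029 is a Thursday, so the first Sunday is February 4 and the fourth is February 25.
At the standard offset (UTC+10:00), 12:46 UTC + 10h = 22:46 Galide Standard Time standard time.
The standard-time date in Galide Standard Time, 3 October 2028, is outside the daylight-saving period (8 October 2028 – 25 February 2029), so Galide Standard Time is on standard time, UTC+10:00.
12:46 UTC + 10h = 22:46 local.

22:46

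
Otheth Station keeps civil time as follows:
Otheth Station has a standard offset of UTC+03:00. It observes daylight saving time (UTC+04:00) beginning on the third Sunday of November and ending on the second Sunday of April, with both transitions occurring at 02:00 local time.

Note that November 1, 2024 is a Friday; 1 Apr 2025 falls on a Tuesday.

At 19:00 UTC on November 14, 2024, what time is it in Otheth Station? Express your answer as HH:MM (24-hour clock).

1 November 2024 is a Friday, so the first Sunday is November 3 and the third is November 17.
1 April 2025 is a Tuesday, so the first Sunday is April 6 and the second is April 13.
At the standard offset (UTC+03:00), 19:00 UTC + 3h = 22:00 Otheth Station standard time.
The standard-time date in Otheth Station, November 14, 2024, is outside the daylight-saving period (17 November 2024 – 13 April 2025), so Otheth Station is on standard time, UTC+03:00.
19:00 UTC + 3h = 22:00 local.

22:00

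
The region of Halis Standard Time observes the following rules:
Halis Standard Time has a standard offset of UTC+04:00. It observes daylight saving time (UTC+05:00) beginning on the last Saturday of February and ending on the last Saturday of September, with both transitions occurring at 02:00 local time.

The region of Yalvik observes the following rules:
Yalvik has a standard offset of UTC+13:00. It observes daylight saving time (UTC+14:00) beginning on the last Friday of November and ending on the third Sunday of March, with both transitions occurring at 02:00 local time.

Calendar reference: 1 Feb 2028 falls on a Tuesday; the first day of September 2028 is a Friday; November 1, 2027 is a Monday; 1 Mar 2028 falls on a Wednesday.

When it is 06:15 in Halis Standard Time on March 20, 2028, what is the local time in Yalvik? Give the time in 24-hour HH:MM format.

1 February 2028 is a Tuesday, so Saturdays fall on 5, 12, 19, 26; the last is February 26.
1 September 2028 is a Friday, so Saturdays fall on 2, 9, 16, 23, 30; the last is September 30.
Daylight saving runs 26 February – 30 September; March 20, 2028 is inside that window, so Halis Standard Time is at UTC+05:00.
06:15 Halis Standard Time − 5h = 01:15 UTC.
1 November 2027 is a Monday, so Fridays fall on 5, 12, 19, 26; the last is November 26.
1 March 2028 is a Wednesday, so the first Sunday is March 5 and the third is March 19.
At the standard offset (UTC+13:00), 01:15 UTC + 13h = 14:15 Yalvik standard time.
Daylight saving runs 26 November 2027 – 19 March 2028; the standard-time date in Yalvik, March 20, 2028, is outside that window, so Yalvik is on standard time at UTC+13:00.
01:15 UTC + 13h = 14:15 Yalvik.

14:15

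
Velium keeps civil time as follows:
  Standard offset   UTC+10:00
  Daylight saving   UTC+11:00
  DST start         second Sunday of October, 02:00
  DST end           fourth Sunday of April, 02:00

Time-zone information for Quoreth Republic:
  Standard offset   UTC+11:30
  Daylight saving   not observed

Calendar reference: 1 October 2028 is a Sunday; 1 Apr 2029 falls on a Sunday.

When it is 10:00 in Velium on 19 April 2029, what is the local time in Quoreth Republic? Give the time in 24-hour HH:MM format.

10:30

1 October 2028 is a Sunday, so the first Sunday is October 1 and the second is October 8.
1 April 2029 is a Sunday, so the first Sunday is April 1 and the fourth is April 22.
19 April 2029 falls between 8 October 2028 and 22 April 2029, so daylight saving is in effect and Velium is at UTC+11:00.
10:00 Velium − 11h = 23:00 UTC (rolling into the previous day, 18 April 2029).
Quoreth Republic stays on UTC+11:30 all year.
23:00 UTC + 11h30m = 10:30 Quoreth Republic (rolling into the next day, 19 April 2029).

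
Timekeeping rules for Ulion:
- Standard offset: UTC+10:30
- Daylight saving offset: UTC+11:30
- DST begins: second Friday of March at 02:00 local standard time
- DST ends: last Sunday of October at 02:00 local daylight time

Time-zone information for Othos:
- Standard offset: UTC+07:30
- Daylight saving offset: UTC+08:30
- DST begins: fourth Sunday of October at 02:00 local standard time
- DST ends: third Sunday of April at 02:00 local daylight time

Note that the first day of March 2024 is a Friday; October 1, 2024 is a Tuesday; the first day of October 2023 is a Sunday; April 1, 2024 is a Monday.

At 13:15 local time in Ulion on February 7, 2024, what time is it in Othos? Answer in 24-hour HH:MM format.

11:15

1 March 2024 is a Friday, so the first Friday is March 1 and the second is March 8.
1 October 2024 is a Tuesday, so Sundays fall on 6, 13, 20, 27; the last is October 27.
February 7, 2024 is outside the daylight-saving period (8 March – 27 October), so Ulion is on standard time, UTC+10:30.
13:15 Ulion − 10h30m = 02:45 UTC.
1 October 2023 is a Sunday, so the first Sunday is October 1 and the fourth is October 22.
1 April 2024 is a Monday, so the first Sunday is April 7 and the third is April 21.
At the standard offset (UTC+07:30), 02:45 UTC + 7h30m = 10:15 Othos standard time.
The standard-time date in Othos, February 7, 2024, falls between 22 October 2023 and 21 April 2024, so daylight saving is in effect and Othos is at UTC+08:30.
02:45 UTC + 8h30m = 11:15 Othos.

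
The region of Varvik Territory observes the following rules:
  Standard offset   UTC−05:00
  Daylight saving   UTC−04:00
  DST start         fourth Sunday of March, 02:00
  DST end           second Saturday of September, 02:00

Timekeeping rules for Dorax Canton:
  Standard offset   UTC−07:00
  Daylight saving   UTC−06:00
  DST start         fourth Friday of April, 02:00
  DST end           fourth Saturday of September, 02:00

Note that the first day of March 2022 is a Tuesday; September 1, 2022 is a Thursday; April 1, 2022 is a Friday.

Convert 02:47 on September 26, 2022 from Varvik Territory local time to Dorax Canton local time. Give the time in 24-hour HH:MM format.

1 March 2022 is a Tuesday, so the first Sunday is March 6 and the fourth is March 27.
1 September 2022 is a Thursday, so the first Saturday is September 3 and the second is September 10.
September 26, 2022 is outside the daylight-saving period (27 March – 10 September), so Varvik Territory is on standard time, UTC−05:00.
02:47 Varvik Territory + 5h = 07:47 UTC.
1 April 2022 is a Friday, so the first Friday is April 1 and the fourth is April 22.
1 September 2022 is a Thursday, so the first Saturday is September 3 and the fourth is September 24.
At the standard offset (UTC−07:00), 07:47 UTC − 7h = 00:47 Dorax Canton standard time.
The standard-time date in Dorax Canton, September 26, 2022, is outside the daylight-saving period (22 April – 24 September), so Dorax Canton is on standard time, UTC−07:00.
07:47 UTC − 7h = 00:47 Dorax Canton.

00:47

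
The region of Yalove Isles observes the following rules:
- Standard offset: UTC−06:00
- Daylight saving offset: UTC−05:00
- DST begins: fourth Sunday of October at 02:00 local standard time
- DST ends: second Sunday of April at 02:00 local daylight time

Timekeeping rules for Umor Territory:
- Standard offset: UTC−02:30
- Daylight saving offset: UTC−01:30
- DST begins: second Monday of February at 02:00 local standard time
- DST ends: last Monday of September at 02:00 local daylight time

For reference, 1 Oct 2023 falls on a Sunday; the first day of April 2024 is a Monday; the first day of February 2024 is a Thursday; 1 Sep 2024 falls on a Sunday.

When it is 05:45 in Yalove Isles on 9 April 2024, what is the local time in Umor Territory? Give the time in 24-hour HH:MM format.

1 October 2023 is a Sunday, so the first Sunday is October 1 and the fourth is October 22.
1 April 2024 is a Monday, so the first Sunday is April 7 and the second is April 14.
9 April 2024 lies within the daylight-saving period (22 October 2023 – 14 April 2024), so Yalove Isles is on daylight time, UTC−05:00.
05:45 Yalove Isles + 5h = 10:45 UTC.
1 February 2024 is a Thursday, so the first Monday is February 5 and the second is February 12.
1 September 2024 is a Sunday, so Mondays fall on 2, 9, 16, 23, 30; the last is September 30.
At the standard offset (UTC−02:30), 10:45 UTC − 2h30m = 08:15 Umor Territory standard time.
The standard-time date in Umor Territory, 9 April 2024, falls between 12 February and 30 September, so daylight saving is in effect and Umor Territory is at UTC−01:30.
10:45 UTC − 1h30m = 09:15 Umor Territory.

09:15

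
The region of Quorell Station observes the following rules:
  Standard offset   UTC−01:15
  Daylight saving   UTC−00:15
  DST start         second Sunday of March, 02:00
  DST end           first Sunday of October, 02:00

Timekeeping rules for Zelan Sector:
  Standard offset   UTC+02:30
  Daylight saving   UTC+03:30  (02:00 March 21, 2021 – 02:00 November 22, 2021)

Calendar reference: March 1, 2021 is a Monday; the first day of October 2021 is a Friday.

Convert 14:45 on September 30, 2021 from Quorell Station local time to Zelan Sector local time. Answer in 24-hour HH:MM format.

18:30

1 March 2021 is a Monday, so the first Sunday is March 7 and the second is March 14.
1 October 2021 is a Friday, so the first Sunday is October 3.
Daylight saving runs 14 March – 3 October; September 30, 2021 is inside that window, so Quorell Station is at UTC−00:15.
14:45 Quorell Station + 0h15m = 15:00 UTC.
At the standard offset (UTC+02:30), 15:00 UTC + 2h30m = 17:30 Zelan Sector standard time.
The standard-time date in Zelan Sector, September 30, 2021, lies within the daylight-saving period (21 March – 22 November), so Zelan Sector is on daylight time, UTC+03:30.
15:00 UTC + 3h30m = 18:30 Zelan Sector.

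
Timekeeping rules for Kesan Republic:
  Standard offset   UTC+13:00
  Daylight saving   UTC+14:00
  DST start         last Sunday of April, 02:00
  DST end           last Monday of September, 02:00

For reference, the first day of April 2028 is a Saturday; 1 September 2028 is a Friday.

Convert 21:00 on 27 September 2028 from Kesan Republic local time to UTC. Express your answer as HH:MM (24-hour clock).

1 April 2028 is a Saturday, so Sundays fall on 2, 9, 16, 23, 30; the last is April 30.
1 September 2028 is a Friday, so Mondays fall on 4, 11, 18, 25; the last is September 25.
27 September 2028 is outside the daylight-saving period (30 April – 25 September), so Kesan Republic is on standard time, UTC+13:00.
21:00 local − 13h = 08:00 UTC.

08:00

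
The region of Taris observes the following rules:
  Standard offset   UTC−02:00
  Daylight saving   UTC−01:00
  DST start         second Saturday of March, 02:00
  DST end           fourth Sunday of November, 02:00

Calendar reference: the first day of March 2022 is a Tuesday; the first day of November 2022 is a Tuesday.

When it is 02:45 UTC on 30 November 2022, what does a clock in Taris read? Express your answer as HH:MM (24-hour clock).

00:45

1 March 2022 is a Tuesday, so the first Saturday is March 5 and the second is March 12.
1 November 2022 is a Tuesday, so the first Sunday is November 6 and the fourth is November 27.
At the standard offset (UTC−02:00), 02:45 UTC − 2h = 00:45 Taris standard time.
The standard-time date in Taris, 30 November 2022, does not fall between 12 March and 27 November, so daylight saving is not in effect and Taris is at UTC−02:00.
02:45 UTC − 2h = 00:45 local.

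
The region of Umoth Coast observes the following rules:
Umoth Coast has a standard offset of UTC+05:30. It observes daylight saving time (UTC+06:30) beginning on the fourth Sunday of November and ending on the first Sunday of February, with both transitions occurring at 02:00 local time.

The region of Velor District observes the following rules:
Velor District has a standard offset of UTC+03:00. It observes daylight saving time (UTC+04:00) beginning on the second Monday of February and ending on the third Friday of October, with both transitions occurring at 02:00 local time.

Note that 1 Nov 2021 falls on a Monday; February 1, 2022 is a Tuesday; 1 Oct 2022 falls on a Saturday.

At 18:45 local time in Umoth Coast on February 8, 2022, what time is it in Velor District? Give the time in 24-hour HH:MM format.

1 November 2021 is a Monday, so the first Sunday is November 7 and the fourth is November 28.
1 February 2022 is a Tuesday, so the first Sunday is February 6.
February 8, 2022 does not fall between 28 November 2021 and 6 February 2022, so daylight saving is not in effect and Umoth Coast is at UTC+05:30.
18:45 Umoth Coast − 5h30m = 13:15 UTC.
1 February 2022 is a Tuesday, so the first Monday is February 7 and the second is February 14.
1 October 2022 is a Saturday, so the first Friday is October 7 and the third is October 21.
At the standard offset (UTC+03:00), 13:15 UTC + 3h = 16:15 Velor District standard time.
The standard-time date in Velor District, February 8, 2022, does not fall between 14 February and 21 October, so daylight saving is not in effect and Velor District is at UTC+03:00.
13:15 UTC + 3h = 16:15 Velor District.

16:15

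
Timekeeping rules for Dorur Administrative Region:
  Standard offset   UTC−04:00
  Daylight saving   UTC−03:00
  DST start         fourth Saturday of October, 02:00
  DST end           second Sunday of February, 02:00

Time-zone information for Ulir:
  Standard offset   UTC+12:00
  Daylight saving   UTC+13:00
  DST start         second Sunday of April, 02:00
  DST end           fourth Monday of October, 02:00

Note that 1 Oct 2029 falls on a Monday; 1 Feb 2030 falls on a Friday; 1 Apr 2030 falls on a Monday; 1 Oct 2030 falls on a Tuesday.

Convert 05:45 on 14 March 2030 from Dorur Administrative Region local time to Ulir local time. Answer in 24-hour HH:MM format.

1 October 2029 is a Monday, so the first Saturday is October 6 and the fourth is October 27.
1 February 2030 is a Friday, so the first Sunday is February 3 and the second is February 10.
14 March 2030 does not fall between 27 October 2029 and 10 February 2030, so daylight saving is not in effect and Dorur Administrative Region is at UTC−04:00.
05:45 Dorur Administrative Region + 4h = 09:45 UTC.
1 April 2030 is a Monday, so the first Sunday is April 7 and the second is April 14.
1 October 2030 is a Tuesday, so the first Monday is October 7 and the fourth is October 28.
At the standard offset (UTC+12:00), 09:45 UTC + 12h = 21:45 Ulir standard time.
The standard-time date in Ulir, 14 March 2030, is outside the daylight-saving period (14 April – 28 October), so Ulir is on standard time, UTC+12:00.
09:45 UTC + 12h = 21:45 Ulir.

21:45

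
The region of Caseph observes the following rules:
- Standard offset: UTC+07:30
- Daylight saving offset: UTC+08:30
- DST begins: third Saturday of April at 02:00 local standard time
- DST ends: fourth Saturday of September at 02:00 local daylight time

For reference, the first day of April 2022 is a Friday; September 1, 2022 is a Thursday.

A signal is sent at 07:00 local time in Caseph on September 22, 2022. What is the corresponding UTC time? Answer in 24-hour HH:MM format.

22:30

1 April 2022 is a Friday, so the first Saturday is April 2 and the third is April 16.
1 September 2022 is a Thursday, so the first Saturday is September 3 and the fourth is September 24.
September 22, 2022 falls between 16 April and 24 September, so daylight saving is in effect and Caseph is at UTC+08:30.
07:00 local − 8h30m = 22:30 UTC (rolling into the previous day, 21 September 2022).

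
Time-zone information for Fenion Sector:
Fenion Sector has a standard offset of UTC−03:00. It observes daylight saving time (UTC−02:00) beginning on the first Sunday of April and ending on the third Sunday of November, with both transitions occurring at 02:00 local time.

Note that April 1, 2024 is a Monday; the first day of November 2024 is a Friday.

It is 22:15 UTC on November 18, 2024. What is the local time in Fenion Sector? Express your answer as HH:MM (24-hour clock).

1 April 2024 is a Monday, so the first Sunday is April 7.
1 November 2024 is a Friday, so the first Sunday is November 3 and the third is November 17.
At the standard offset (UTC−03:00), 22:15 UTC − 3h = 19:15 Fenion Sector standard time.
Daylight saving runs 7 April – 17 November; the standard-time date in Fenion Sector, November 18, 2024, is outside that window, so Fenion Sector is on standard time at UTC−03:00.
22:15 UTC − 3h = 19:15 local.

19:15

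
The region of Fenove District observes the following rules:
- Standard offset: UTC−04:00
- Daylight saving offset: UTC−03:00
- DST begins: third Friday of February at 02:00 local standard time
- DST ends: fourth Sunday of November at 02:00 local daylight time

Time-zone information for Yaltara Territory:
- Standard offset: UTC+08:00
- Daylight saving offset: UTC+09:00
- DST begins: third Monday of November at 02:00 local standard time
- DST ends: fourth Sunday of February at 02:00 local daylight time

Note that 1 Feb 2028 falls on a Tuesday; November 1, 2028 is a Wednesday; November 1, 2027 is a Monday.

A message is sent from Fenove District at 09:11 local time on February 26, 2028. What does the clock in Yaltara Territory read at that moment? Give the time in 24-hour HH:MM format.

21:11

1 February 2028 is a Tuesday, so the first Friday is February 4 and the third is February 18.
1 November 2028 is a Wednesday, so the first Sunday is November 5 and the fourth is November 26.
February 26, 2028 lies within the daylight-saving period (18 February – 26 November), so Fenove District is on daylight time, UTC−03:00.
09:11 Fenove District + 3h = 12:11 UTC.
1 November 2027 is a Monday, so the first Monday is November 1 and the third is November 15.
1 February 2028 is a Tuesday, so the first Sunday is February 6 and the fourth is February 27.
At the standard offset (UTC+08:00), 12:11 UTC + 8h = 20:11 Yaltara Territory standard time.
The standard-time date in Yaltara Territory, February 26, 2028, lies within the daylight-saving period (15 November 2027 – 27 February 2028), so Yaltara Territory is on daylight time, UTC+09:00.
12:11 UTC + 9h = 21:11 Yaltara Territory.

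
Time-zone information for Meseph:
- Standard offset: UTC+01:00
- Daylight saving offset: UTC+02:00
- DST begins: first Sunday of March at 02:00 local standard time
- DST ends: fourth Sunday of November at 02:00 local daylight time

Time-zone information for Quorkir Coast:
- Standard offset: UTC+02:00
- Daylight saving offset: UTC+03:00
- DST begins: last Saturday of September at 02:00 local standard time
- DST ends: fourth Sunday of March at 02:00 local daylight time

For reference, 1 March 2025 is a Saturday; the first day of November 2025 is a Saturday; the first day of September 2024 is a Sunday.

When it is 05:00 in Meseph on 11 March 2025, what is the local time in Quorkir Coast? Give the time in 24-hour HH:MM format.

06:00

1 March 2025 is a Saturday, so the first Sunday is March 2.
1 November 2025 is a Saturday, so the first Sunday is November 2 and the fourth is November 23.
Daylight saving runs 2 March – 23 November; 11 March 2025 is inside that window, so Meseph is at UTC+02:00.
05:00 Meseph − 2h = 03:00 UTC.
1 September 2024 is a Sunday, so Saturdays fall on 7, 14, 21, 28; the last is September 28.
1 March 2025 is a Saturday, so the first Sunday is March 2 and the fourth is March 23.
At the standard offset (UTC+02:00), 03:00 UTC + 2h = 05:00 Quorkir Coast standard time.
Daylight saving runs 28 September 2024 – 23 March 2025; the standard-time date in Quorkir Coast, 11 March 2025, is inside that window, so Quorkir Coast is at UTC+03:00.
03:00 UTC + 3h = 06:00 Quorkir Coast.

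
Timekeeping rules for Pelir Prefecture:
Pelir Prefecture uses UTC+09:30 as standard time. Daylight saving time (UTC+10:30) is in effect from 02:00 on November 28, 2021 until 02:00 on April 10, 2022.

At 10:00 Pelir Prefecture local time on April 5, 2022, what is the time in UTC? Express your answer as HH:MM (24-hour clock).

April 5, 2022 falls between 28 November 2021 and 10 April 2022, so daylight saving is in effect and Pelir Prefecture is at UTC+10:30.
10:00 local − 10h30m = 23:30 UTC (rolling into the previous day, 4 April 2022).

23:30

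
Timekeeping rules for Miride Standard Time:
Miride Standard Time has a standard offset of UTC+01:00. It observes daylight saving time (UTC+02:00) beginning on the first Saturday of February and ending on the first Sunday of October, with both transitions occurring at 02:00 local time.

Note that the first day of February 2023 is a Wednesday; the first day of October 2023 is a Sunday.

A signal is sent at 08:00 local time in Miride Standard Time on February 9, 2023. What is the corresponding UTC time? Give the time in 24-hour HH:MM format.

06:00

1 February 2023 is a Wednesday, so the first Saturday is February 4.
1 October 2023 is a Sunday, so the first Sunday is October 1.
February 9, 2023 lies within the daylight-saving period (4 February – 1 October), so Miride Standard Time is on daylight time, UTC+02:00.
08:00 local − 2h = 06:00 UTC.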